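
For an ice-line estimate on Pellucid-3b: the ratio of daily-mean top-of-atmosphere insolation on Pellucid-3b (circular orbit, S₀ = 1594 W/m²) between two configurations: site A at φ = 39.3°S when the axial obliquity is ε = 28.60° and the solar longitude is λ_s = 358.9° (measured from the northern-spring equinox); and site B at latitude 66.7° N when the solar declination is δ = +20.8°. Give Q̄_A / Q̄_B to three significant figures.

Q̄_A / Q̄_B ≈ 0.754

— Configuration A (φ=-39.3°):
Solar declination: sin δ = sin ε · sin λ_s = sin 28.60° × sin 358.9° = -0.00919, so δ = -0.527°.
cos H₀ = −tan(-39.3°) tan(-0.527°) = -0.0075, H₀ = 1.5783 rad.
Bracket: H₀ sin φ sin δ + cos φ cos δ sin H₀ = 1.5783×-0.63338×-0.00919 + 0.77384×0.99996×0.99997 = 0.009187 + 0.773786 = 0.782973.
Q̄ = (S₀/π) × [bracket] = (1594/π) × 0.782973 = 397.27 W/m².
— Configuration B (φ=+66.7°):
cos H₀ = −tan(+66.7°) tan(+20.800°) = -0.8820, H₀ = 2.6510 rad.
Bracket: H₀ sin φ sin δ + cos φ cos δ sin H₀ = 2.6510×0.91845×0.35511 + 0.39555×0.93483×0.47118 = 0.864626 + 0.174229 = 1.038855.
Q̄ = (S₀/π) × [bracket] = (1594/π) × 1.038855 = 527.10 W/m².
Ratio Q̄_A / Q̄_B = 397.27 / 527.10 = 0.7537.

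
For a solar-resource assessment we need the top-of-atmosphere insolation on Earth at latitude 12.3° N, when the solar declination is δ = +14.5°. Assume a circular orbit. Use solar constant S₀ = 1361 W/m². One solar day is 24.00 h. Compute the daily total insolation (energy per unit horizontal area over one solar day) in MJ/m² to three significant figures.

38.6 MJ/m²

cos H₀ = −tan(+12.3°) tan(+14.500°) = -0.0564, H₀ = 1.6272 rad.
Bracket: H₀ sin φ sin δ + cos φ cos δ sin H₀ = 1.6272×0.21303×0.25038 + 0.97705×0.96815×0.99841 = 0.086792 + 0.944427 = 1.031219.
Q̄ = (S₀/π) × [bracket] = (1361/π) × 1.031219 = 446.74 W/m².
Daily total = Q̄ × 24.00 h × 3600 s/h = 446.74 × 24.00 × 3600 / 10⁶ = 38.60 MJ/m².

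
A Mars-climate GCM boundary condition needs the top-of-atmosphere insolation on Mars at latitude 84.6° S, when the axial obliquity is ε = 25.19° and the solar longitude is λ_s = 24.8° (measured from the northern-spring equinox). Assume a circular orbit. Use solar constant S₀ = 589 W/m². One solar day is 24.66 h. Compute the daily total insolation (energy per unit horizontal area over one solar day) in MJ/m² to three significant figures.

Solar declination: sin δ = sin ε · sin λ_s = sin 25.19° × sin 24.8° = 0.17853, so δ = +10.284°.
cos H₀ = −tan(-84.6°) tan(+10.284°) = 1.9195 ≥ 1 ⇒ polar night, H₀ = 0 and Q̄ = 0.
Daily total = Q̄ × 24.66 h × 3600 s/h = 0.00 MJ/m².

0.00 MJ/m²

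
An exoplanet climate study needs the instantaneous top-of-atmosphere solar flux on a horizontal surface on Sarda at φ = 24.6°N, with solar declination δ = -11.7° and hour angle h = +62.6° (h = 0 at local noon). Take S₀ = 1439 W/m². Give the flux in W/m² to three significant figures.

468 W/m²

cos θ_z = sin φ sin δ + cos φ cos δ cos h = -0.084416 + 0.409736 = 0.325320.
Flux = S₀ · cos θ_z = 1439 × 0.325320 = 468.1 W/m².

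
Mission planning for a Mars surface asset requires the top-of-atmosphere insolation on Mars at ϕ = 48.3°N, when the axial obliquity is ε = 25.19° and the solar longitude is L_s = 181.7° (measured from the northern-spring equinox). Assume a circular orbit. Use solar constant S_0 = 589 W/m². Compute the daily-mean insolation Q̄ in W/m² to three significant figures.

Solar declination: sin δ = sin ε · sin L_s = sin 25.19° × sin 181.7° = -0.01263, so δ = -0.723°.
cos h₀ = −tan(+48.3°) tan(-0.723°) = 0.0142, h₀ = 1.5566 rad.
Bracket: h₀ sin ϕ sin δ + cos ϕ cos δ sin h₀ = 1.5566×0.74664×-0.01263 + 0.66523×0.99992×0.99990 = -0.014679 + 0.665110 = 0.650431.
Q̄ = (S_0/π) × [bracket] = (589/π) × 0.650431 = 121.9 W/m².

Q̄ ≈ 122 W/m²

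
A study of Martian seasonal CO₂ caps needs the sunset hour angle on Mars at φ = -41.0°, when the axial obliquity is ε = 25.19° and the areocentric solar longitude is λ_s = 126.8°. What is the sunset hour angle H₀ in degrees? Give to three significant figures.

H₀ = 71.6°

sin δ = sin 25.19° × sin 126.8° = 0.34081, so δ = +19.926°.
cos H₀ = −tan φ · tan δ = −tan(-41.0°) × tan(+19.926°) = 0.3151, so H₀ = 1.2502 rad = 71.63°.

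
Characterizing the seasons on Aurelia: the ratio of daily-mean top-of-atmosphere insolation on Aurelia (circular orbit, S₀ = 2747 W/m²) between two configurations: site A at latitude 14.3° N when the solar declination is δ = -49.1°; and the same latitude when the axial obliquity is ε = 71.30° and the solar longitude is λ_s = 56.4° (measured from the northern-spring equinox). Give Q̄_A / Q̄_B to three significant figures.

— Configuration A (φ=+14.3°):
cos H₀ = −tan(+14.3°) tan(-49.100°) = 0.2943, H₀ = 1.2721 rad.
Bracket: H₀ sin φ sin δ + cos φ cos δ sin H₀ = 1.2721×0.24700×-0.75585 + 0.96902×0.65474×0.95573 = -0.237495 + 0.606369 = 0.368874.
Q̄ = (S₀/π) × [bracket] = (2747/π) × 0.368874 = 322.54 W/m².
— Configuration B (φ=+14.3°):
Solar declination: sin δ = sin ε · sin λ_s = sin 71.30° × sin 56.4° = 0.78895, so δ = +52.088°.
cos H₀ = −tan(+14.3°) tan(+52.088°) = -0.3273, H₀ = 1.9042 rad.
Bracket: H₀ sin φ sin δ + cos φ cos δ sin H₀ = 1.9042×0.24700×0.78895 + 0.96902×0.61446×0.94493 = 0.371073 + 0.562634 = 0.933707.
Q̄ = (S₀/π) × [bracket] = (2747/π) × 0.933707 = 816.43 W/m².
Ratio Q̄_A / Q̄_B = 322.54 / 816.43 = 0.3951.

Q̄_A / Q̄_B ≈ 0.395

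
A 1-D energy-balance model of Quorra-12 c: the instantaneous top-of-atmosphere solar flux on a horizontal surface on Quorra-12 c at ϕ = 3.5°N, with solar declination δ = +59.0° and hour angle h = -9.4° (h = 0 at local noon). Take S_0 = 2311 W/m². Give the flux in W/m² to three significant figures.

cos θ_z = sin ϕ sin δ + cos ϕ cos δ cos h = 0.052329 + 0.507174 = 0.559503.
Flux = S_0 · cos θ_z = 2311 × 0.559503 = 1293 W/m².

1.29e+03 W/m²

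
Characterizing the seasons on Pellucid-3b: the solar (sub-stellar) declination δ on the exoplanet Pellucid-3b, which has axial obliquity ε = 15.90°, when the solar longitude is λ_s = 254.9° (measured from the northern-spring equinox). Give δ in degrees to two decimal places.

δ = -15.34°

sin δ = sin ε · sin λ_s = sin 15.90° × sin 254.9° = -0.264500.
δ = arcsin(-0.264500) = -15.34°.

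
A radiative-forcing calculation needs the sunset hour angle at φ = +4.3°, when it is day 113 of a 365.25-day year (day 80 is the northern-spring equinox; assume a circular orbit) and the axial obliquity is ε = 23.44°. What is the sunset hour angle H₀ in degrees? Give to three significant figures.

Solar longitude: λ_s = 360° × (113 − 80)/365.25 = 32.526°.
sin δ = sin 23.44° × sin 32.526° = 0.21388, so δ = +12.350°.
cos H₀ = −tan φ · tan δ = −tan(+4.3°) × tan(+12.350°) = -0.0165, so H₀ = 1.5873 rad = 90.94°.

H₀ = 90.9°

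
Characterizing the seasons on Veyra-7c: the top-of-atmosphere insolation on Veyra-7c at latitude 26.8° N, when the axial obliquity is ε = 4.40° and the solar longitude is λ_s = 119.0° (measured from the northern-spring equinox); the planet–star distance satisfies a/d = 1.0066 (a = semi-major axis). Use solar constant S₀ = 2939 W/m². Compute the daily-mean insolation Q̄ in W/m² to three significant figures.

Solar declination: sin δ = sin ε · sin λ_s = sin 4.40° × sin 119.0° = 0.06710, so δ = +3.847°.
cos H₀ = −tan(+26.8°) tan(+3.847°) = -0.0340, H₀ = 1.6048 rad.
Bracket: H₀ sin φ sin δ + cos φ cos δ sin H₀ = 1.6048×0.45088×0.06710 + 0.89259×0.99775×0.99942 = 0.048552 + 0.890065 = 0.938617.
Inverse-square distance factor (a/d)² = 1.0066² = 1.013244.
Q̄ = (S₀/π) × 1.013244 × [bracket] = (2939/π) × 1.013244 × 0.938617 = 889.7 W/m².

Q̄ ≈ 890 W/m²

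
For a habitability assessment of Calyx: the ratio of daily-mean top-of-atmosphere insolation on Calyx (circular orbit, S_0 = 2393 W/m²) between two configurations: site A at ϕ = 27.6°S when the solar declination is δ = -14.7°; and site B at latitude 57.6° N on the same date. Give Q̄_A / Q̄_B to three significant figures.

— Configuration A (ϕ=-27.6°):
cos h₀ = −tan(-27.6°) tan(-14.700°) = -0.1372, h₀ = 1.7084 rad.
Bracket: h₀ sin ϕ sin δ + cos ϕ cos δ sin h₀ = 1.7084×-0.46330×-0.25376 + 0.88620×0.96727×0.99055 = 0.200851 + 0.849094 = 1.049945.
Q̄ = (S_0/π) × [bracket] = (2393/π) × 1.049945 = 799.76 W/m².
— Configuration B (ϕ=+57.6°):
cos h₀ = −tan(+57.6°) tan(-14.700°) = 0.4134, h₀ = 1.1446 rad.
Bracket: h₀ sin ϕ sin δ + cos ϕ cos δ sin h₀ = 1.1446×0.84433×-0.25376 + 0.53583×0.96727×0.91055 = -0.245239 + 0.471931 = 0.226692.
Q̄ = (S_0/π) × [bracket] = (2393/π) × 0.226692 = 172.67 W/m².
Ratio Q̄_A / Q̄_B = 799.76 / 172.67 = 4.632.

Q̄_A / Q̄_B ≈ 4.63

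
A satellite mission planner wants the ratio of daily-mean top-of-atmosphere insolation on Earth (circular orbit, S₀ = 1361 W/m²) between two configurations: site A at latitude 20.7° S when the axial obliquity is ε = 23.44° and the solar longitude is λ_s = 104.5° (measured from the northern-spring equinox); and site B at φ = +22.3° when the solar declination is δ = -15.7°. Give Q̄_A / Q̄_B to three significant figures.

Q̄_A / Q̄_B ≈ 0.898

— Configuration A (φ=-20.7°):
Solar declination: sin δ = sin ε · sin λ_s = sin 23.44° × sin 104.5° = 0.38512, so δ = +22.651°.
cos H₀ = −tan(-20.7°) tan(+22.651°) = 0.1577, H₀ = 1.4124 rad.
Bracket: H₀ sin φ sin δ + cos φ cos δ sin H₀ = 1.4124×-0.35347×0.38512 + 0.93544×0.92287×0.98749 = -0.192268 + 0.852490 = 0.660222.
Q̄ = (S₀/π) × [bracket] = (1361/π) × 0.660222 = 286.02 W/m².
— Configuration B (φ=+22.3°):
cos H₀ = −tan(+22.3°) tan(-15.700°) = 0.1153, H₀ = 1.4553 rad.
Bracket: H₀ sin φ sin δ + cos φ cos δ sin H₀ = 1.4553×0.37946×-0.27060 + 0.92521×0.96269×0.99333 = -0.149433 + 0.884750 = 0.735317.
Q̄ = (S₀/π) × [bracket] = (1361/π) × 0.735317 = 318.55 W/m².
Ratio Q̄_A / Q̄_B = 286.02 / 318.55 = 0.8979.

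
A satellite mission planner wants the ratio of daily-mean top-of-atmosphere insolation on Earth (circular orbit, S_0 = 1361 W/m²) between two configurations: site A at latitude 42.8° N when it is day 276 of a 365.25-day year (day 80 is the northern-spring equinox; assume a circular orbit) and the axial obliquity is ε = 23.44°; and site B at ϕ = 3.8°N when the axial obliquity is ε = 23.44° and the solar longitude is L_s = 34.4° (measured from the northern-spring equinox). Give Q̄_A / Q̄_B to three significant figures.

Q̄_A / Q̄_B ≈ 0.639

— Configuration A (ϕ=+42.8°):
Solar longitude: L_s = 360° × (276 − 80)/365.25 = 193.183°.
sin δ = sin 23.44° × sin 193.183° = -0.09072, so δ = -5.205°.
cos h₀ = −tan(+42.8°) tan(-5.205°) = 0.0844, h₀ = 1.4863 rad.
Bracket: h₀ sin ϕ sin δ + cos ϕ cos δ sin h₀ = 1.4863×0.67944×-0.09072 + 0.73373×0.99588×0.99644 = -0.091614 + 0.728106 = 0.636492.
Q̄ = (S_0/π) × [bracket] = (1361/π) × 0.636492 = 275.74 W/m².
— Configuration B (ϕ=+3.8°):
Solar declination: sin δ = sin ε · sin L_s = sin 23.44° × sin 34.4° = 0.22474, so δ = +12.987°.
cos h₀ = −tan(+3.8°) tan(+12.987°) = -0.0153, h₀ = 1.5861 rad.
Bracket: h₀ sin ϕ sin δ + cos ϕ cos δ sin h₀ = 1.5861×0.06627×0.22474 + 0.99780×0.97442×0.99988 = 0.023623 + 0.972160 = 0.995783.
Q̄ = (S_0/π) × [bracket] = (1361/π) × 0.995783 = 431.39 W/m².
Ratio Q̄_A / Q̄_B = 275.74 / 431.39 = 0.6392.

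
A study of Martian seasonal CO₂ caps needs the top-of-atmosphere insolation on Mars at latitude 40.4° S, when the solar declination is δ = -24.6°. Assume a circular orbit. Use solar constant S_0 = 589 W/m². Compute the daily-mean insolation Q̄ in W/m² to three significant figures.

cos h₀ = −tan(-40.4°) tan(-24.600°) = -0.3896, h₀ = 1.9710 rad.
Bracket: h₀ sin ϕ sin δ + cos ϕ cos δ sin h₀ = 1.9710×-0.64812×-0.41628 + 0.76154×0.90924×0.92096 = 0.531775 + 0.637694 = 1.169469.
Q̄ = (S_0/π) × [bracket] = (589/π) × 1.169469 = 219.3 W/m².

Q̄ ≈ 219 W/m²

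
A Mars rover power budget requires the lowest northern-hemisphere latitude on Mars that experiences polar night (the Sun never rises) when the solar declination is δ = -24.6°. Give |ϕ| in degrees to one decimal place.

Polar night requires cos h₀ = −tan ϕ tan δ ≥ 1, i.e. tan ϕ tan δ ≤ −1.
The boundary is |tan ϕ| · |tan δ| = 1, so |ϕ| = 90° − |δ| = 90° − 24.6° = 65.4° in the northern hemisphere.

|ϕ| = 65.4°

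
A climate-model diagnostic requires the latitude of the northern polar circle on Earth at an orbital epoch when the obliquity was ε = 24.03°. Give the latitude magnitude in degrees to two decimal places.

65.97°

The polar circle is the lowest latitude that experiences at least one full rotation of continuous daylight at the northern-summer solstice; it lies at |φ| = 90° − ε = 90° − 24.03° = 65.97°.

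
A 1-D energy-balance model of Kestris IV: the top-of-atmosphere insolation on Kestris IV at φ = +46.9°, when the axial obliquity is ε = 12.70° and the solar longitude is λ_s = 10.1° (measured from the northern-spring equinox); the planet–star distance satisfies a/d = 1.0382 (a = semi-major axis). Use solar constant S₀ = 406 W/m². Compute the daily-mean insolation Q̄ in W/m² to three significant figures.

Solar declination: sin δ = sin ε · sin λ_s = sin 12.70° × sin 10.1° = 0.03855, so δ = +2.210°.
cos H₀ = −tan(+46.9°) tan(+2.210°) = -0.0412, H₀ = 1.6120 rad.
Bracket: H₀ sin φ sin δ + cos φ cos δ sin H₀ = 1.6120×0.73016×0.03855 + 0.68327×0.99926×0.99915 = 0.045374 + 0.682184 = 0.727558.
Inverse-square distance factor (a/d)² = 1.0382² = 1.077859.
Q̄ = (S₀/π) × 1.077859 × [bracket] = (406/π) × 1.077859 × 0.727558 = 101.3 W/m².

Q̄ ≈ 101 W/m²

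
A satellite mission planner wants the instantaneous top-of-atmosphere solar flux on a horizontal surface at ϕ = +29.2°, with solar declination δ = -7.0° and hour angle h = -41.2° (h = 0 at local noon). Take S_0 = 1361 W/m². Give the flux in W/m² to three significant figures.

806 W/m²

cos θ_z = sin ϕ sin δ + cos ϕ cos δ cos h = -0.059455 + 0.651904 = 0.592449.
Flux = S_0 · cos θ_z = 1361 × 0.592449 = 806.3 W/m².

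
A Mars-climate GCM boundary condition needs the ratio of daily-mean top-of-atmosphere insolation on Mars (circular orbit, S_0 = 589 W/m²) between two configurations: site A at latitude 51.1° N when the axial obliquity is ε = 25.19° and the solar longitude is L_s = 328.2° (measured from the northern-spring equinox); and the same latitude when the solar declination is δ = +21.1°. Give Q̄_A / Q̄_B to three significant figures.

Q̄_A / Q̄_B ≈ 0.332

— Configuration A (ϕ=+51.1°):
Solar declination: sin δ = sin ε · sin L_s = sin 25.19° × sin 328.2° = -0.22428, so δ = -12.961°.
cos h₀ = −tan(+51.1°) tan(-12.961°) = 0.2852, h₀ = 1.2816 rad.
Bracket: h₀ sin ϕ sin δ + cos ϕ cos δ sin h₀ = 1.2816×0.77824×-0.22428 + 0.62796×0.97452×0.95846 = -0.223695 + 0.586539 = 0.362844.
Q̄ = (S_0/π) × [bracket] = (589/π) × 0.362844 = 68.028 W/m².
— Configuration B (ϕ=+51.1°):
cos h₀ = −tan(+51.1°) tan(+21.100°) = -0.4782, h₀ = 2.0694 rad.
Bracket: h₀ sin ϕ sin δ + cos ϕ cos δ sin h₀ = 2.0694×0.77824×0.36000 + 0.62796×0.93295×0.87824 = 0.579776 + 0.514522 = 1.094298.
Q̄ = (S_0/π) × [bracket] = (589/π) × 1.094298 = 205.16 W/m².
Ratio Q̄_A / Q̄_B = 68.028 / 205.16 = 0.3316.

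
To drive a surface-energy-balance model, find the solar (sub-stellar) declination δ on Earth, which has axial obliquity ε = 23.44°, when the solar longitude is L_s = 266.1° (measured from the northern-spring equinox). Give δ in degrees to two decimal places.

δ = -23.38°

sin δ = sin ε · sin L_s = sin 23.44° × sin 266.1° = -0.396867.
δ = arcsin(-0.396867) = -23.38°.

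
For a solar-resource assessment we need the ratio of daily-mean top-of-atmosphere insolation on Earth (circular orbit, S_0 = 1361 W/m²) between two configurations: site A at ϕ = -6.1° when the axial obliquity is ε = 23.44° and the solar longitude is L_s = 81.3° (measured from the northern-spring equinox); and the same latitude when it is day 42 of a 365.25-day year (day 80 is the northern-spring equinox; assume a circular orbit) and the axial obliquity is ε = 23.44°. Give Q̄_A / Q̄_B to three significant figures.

— Configuration A (ϕ=-6.1°):
Solar declination: sin δ = sin ε · sin L_s = sin 23.44° × sin 81.3° = 0.39321, so δ = +23.154°.
cos h₀ = −tan(-6.1°) tan(+23.154°) = 0.0457, h₀ = 1.5251 rad.
Bracket: h₀ sin ϕ sin δ + cos ϕ cos δ sin h₀ = 1.5251×-0.10626×0.39321 + 0.99434×0.91945×0.99896 = -0.063722 + 0.913295 = 0.849573.
Q̄ = (S_0/π) × [bracket] = (1361/π) × 0.849573 = 368.05 W/m².
— Configuration B (ϕ=-6.1°):
Solar longitude: L_s = 360° × (42 − 80)/365.25 = -37.454°, i.e. -37.454° + 360° = 322.546°.
sin δ = sin 23.44° × sin 322.546° = -0.24190, so δ = -13.999°.
cos h₀ = −tan(-6.1°) tan(-13.999°) = -0.0266, h₀ = 1.5974 rad.
Bracket: h₀ sin ϕ sin δ + cos ϕ cos δ sin h₀ = 1.5974×-0.10626×-0.24190 + 0.99434×0.97030×0.99965 = 0.041060 + 0.964470 = 1.005530.
Q̄ = (S_0/π) × [bracket] = (1361/π) × 1.005530 = 435.62 W/m².
Ratio Q̄_A / Q̄_B = 368.05 / 435.62 = 0.8449.

Q̄_A / Q̄_B ≈ 0.845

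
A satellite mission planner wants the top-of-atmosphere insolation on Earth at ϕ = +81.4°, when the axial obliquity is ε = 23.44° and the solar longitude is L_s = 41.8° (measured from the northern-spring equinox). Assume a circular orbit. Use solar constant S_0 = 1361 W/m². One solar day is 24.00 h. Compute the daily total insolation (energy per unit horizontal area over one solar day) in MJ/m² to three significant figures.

30.8 MJ/m²

Solar declination: sin δ = sin ε · sin L_s = sin 23.44° × sin 41.8° = 0.26514, so δ = +15.375°.
cos h₀ = −tan(+81.4°) tan(+15.375°) = -1.8182 ≤ −1 ⇒ polar day, h₀ = π.
Bracket: h₀ sin ϕ sin δ + cos ϕ cos δ sin h₀ = 3.1416×0.98876×0.26514 + 0.14954×0.96421×0.00000 = 0.823601 + 0.000000 = 0.823601.
Q̄ = (S_0/π) × [bracket] = (1361/π) × 0.823601 = 356.80 W/m².
Daily total = Q̄ × 24.00 h × 3600 s/h = 356.80 × 24.00 × 3600 / 10⁶ = 30.83 MJ/m².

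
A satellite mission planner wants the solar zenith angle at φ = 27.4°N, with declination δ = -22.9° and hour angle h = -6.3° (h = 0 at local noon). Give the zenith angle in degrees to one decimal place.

cos θ_z = sin φ sin δ + cos φ cos δ cos h = -0.179075 + 0.812904 = 0.633829.
θ_z = arccos(0.633829) = 50.7°.

θ_z = 50.7°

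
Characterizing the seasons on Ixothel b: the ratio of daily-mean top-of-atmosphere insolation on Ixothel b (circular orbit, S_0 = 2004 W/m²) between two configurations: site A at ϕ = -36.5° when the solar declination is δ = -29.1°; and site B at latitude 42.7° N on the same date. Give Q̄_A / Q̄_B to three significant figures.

— Configuration A (ϕ=-36.5°):
cos h₀ = −tan(-36.5°) tan(-29.100°) = -0.4119, h₀ = 1.9953 rad.
Bracket: h₀ sin ϕ sin δ + cos ϕ cos δ sin h₀ = 1.9953×-0.59482×-0.48634 + 0.80386×0.87377×0.91125 = 0.577210 + 0.640052 = 1.217262.
Q̄ = (S_0/π) × [bracket] = (2004/π) × 1.217262 = 776.48 W/m².
— Configuration B (ϕ=+42.7°):
cos h₀ = −tan(+42.7°) tan(-29.100°) = 0.5136, h₀ = 1.0314 rad.
Bracket: h₀ sin ϕ sin δ + cos ϕ cos δ sin h₀ = 1.0314×0.67816×-0.48634 + 0.73491×0.87377×0.85802 = -0.340173 + 0.550971 = 0.210798.
Q̄ = (S_0/π) × [bracket] = (2004/π) × 0.210798 = 134.47 W/m².
Ratio Q̄_A / Q̄_B = 776.48 / 134.47 = 5.774.

Q̄_A / Q̄_B ≈ 5.77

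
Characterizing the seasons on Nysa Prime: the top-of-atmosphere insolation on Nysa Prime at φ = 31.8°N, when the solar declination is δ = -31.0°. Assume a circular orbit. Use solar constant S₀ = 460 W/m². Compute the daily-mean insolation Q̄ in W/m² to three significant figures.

cos H₀ = −tan(+31.8°) tan(-31.000°) = 0.3725, H₀ = 1.1890 rad.
Bracket: H₀ sin φ sin δ + cos φ cos δ sin H₀ = 1.1890×0.52696×-0.51504 + 0.84989×0.85717×0.92801 = -0.322701 + 0.676055 = 0.353354.
Q̄ = (S₀/π) × [bracket] = (460/π) × 0.353354 = 51.74 W/m².

Q̄ ≈ 51.7 W/m²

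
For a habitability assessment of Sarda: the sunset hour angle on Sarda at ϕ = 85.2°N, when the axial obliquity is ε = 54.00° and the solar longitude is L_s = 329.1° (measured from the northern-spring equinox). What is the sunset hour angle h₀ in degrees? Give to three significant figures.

h₀ = 0.00°

Solar declination: sin δ = sin ε · sin L_s = sin 54.00° × sin 329.1° = -0.41546, so δ = -24.549°.
cos h₀ = −tan ϕ · tan δ = 5.4393 ≥ 1, so the host star never rises (polar night) and h₀ = 0.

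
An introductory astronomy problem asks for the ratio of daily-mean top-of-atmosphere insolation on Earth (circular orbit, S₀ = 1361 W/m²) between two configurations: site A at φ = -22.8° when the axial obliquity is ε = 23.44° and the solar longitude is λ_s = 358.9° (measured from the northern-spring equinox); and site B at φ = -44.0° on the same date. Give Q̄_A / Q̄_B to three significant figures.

Q̄_A / Q̄_B ≈ 1.27

— Configuration A (φ=-22.8°):
Solar declination: sin δ = sin ε · sin λ_s = sin 23.44° × sin 358.9° = -0.00764, so δ = -0.438°.
cos H₀ = −tan(-22.8°) tan(-0.438°) = -0.0032, H₀ = 1.5740 rad.
Bracket: H₀ sin φ sin δ + cos φ cos δ sin H₀ = 1.5740×-0.38752×-0.00764 + 0.92186×0.99997×0.99999 = 0.004660 + 0.921823 = 0.926483.
Q̄ = (S₀/π) × [bracket] = (1361/π) × 0.926483 = 401.37 W/m².
— Configuration B (φ=-44.0°):
cos H₀ = −tan(-44.0°) tan(-0.438°) = -0.0074, H₀ = 1.5782 rad.
Bracket: H₀ sin φ sin δ + cos φ cos δ sin H₀ = 1.5782×-0.69466×-0.00764 + 0.71934×0.99997×0.99997 = 0.008376 + 0.719297 = 0.727673.
Q̄ = (S₀/π) × [bracket] = (1361/π) × 0.727673 = 315.24 W/m².
Ratio Q̄_A / Q̄_B = 401.37 / 315.24 = 1.273.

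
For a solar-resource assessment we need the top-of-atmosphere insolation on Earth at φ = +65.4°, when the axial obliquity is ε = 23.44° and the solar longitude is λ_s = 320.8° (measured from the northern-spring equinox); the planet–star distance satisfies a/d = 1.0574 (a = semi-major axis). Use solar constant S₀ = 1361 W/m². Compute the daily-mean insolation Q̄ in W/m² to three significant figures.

Solar declination: sin δ = sin ε · sin λ_s = sin 23.44° × sin 320.8° = -0.25141, so δ = -14.561°.
cos H₀ = −tan(+65.4°) tan(-14.561°) = 0.5674, H₀ = 0.9675 rad.
Bracket: H₀ sin φ sin δ + cos φ cos δ sin H₀ = 0.9675×0.90924×-0.25141 + 0.41628×0.96788×0.82347 = -0.221163 + 0.331784 = 0.110621.
Inverse-square distance factor (a/d)² = 1.0574² = 1.118095.
Q̄ = (S₀/π) × 1.118095 × [bracket] = (1361/π) × 1.118095 × 0.110621 = 53.58 W/m².

Q̄ ≈ 53.6 W/m²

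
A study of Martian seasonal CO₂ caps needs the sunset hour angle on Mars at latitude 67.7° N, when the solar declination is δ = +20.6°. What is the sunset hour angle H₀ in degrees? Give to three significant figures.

cos H₀ = −tan φ · tan δ = −tan(+67.7°) × tan(+20.600°) = -0.9165, so H₀ = 2.7300 rad = 156.42°.

H₀ = 156°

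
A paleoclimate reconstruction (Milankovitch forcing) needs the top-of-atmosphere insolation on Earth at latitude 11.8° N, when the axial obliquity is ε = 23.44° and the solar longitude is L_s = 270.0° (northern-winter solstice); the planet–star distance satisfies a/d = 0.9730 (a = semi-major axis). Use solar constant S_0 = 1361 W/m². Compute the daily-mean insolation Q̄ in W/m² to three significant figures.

Q̄ ≈ 317 W/m²

Solar declination: sin δ = sin ε · sin L_s = sin 23.44° × sin 270.0° = -0.39779, so δ = -23.440°.
cos h₀ = −tan(+11.8°) tan(-23.440°) = 0.0906, h₀ = 1.4801 rad.
Bracket: h₀ sin ϕ sin δ + cos ϕ cos δ sin h₀ = 1.4801×0.20450×-0.39779 + 0.97887×0.91748×0.99589 = -0.120403 + 0.894402 = 0.773999.
Inverse-square distance factor (a/d)² = 0.9730² = 0.946729.
Q̄ = (S_0/π) × 0.946729 × [bracket] = (1361/π) × 0.946729 × 0.773999 = 317.4 W/m².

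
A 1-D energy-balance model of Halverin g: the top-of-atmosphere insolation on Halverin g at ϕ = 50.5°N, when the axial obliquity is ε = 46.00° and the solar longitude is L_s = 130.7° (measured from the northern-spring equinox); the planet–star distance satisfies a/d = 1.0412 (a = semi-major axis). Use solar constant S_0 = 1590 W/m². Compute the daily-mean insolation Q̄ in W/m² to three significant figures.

Solar declination: sin δ = sin ε · sin L_s = sin 46.00° × sin 130.7° = 0.54536, so δ = +33.049°.
cos h₀ = −tan(+50.5°) tan(+33.049°) = -0.7893, h₀ = 2.4804 rad.
Bracket: h₀ sin ϕ sin δ + cos ϕ cos δ sin h₀ = 2.4804×0.77162×0.54536 + 0.63608×0.83820×0.61405 = 1.043779 + 0.327388 = 1.371167.
Inverse-square distance factor (a/d)² = 1.0412² = 1.084097.
Q̄ = (S_0/π) × 1.084097 × [bracket] = (1590/π) × 1.084097 × 1.371167 = 752.3 W/m².

Q̄ ≈ 752 W/m²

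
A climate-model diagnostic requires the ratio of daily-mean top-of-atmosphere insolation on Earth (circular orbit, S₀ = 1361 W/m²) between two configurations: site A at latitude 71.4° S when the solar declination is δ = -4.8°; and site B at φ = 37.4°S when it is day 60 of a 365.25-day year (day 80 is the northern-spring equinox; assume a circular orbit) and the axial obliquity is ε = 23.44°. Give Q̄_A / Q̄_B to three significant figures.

Q̄_A / Q̄_B ≈ 0.492

— Configuration A (φ=-71.4°):
cos H₀ = −tan(-71.4°) tan(-4.800°) = -0.2495, H₀ = 1.8230 rad.
Bracket: H₀ sin φ sin δ + cos φ cos δ sin H₀ = 1.8230×-0.94777×-0.08368 + 0.31896×0.99649×0.96837 = 0.144581 + 0.307787 = 0.452368.
Q̄ = (S₀/π) × [bracket] = (1361/π) × 0.452368 = 195.97 W/m².
— Configuration B (φ=-37.4°):
Solar longitude: λ_s = 360° × (60 − 80)/365.25 = -19.713°, i.e. -19.713° + 360° = 340.287°.
sin δ = sin 23.44° × sin 340.287° = -0.13417, so δ = -7.711°.
cos H₀ = −tan(-37.4°) tan(-7.711°) = -0.1035, H₀ = 1.6745 rad.
Bracket: H₀ sin φ sin δ + cos φ cos δ sin H₀ = 1.6745×-0.60738×-0.13417 + 0.79441×0.99096×0.99463 = 0.136459 + 0.783001 = 0.919460.
Q̄ = (S₀/π) × [bracket] = (1361/π) × 0.919460 = 398.33 W/m².
Ratio Q̄_A / Q̄_B = 195.97 / 398.33 = 0.4920.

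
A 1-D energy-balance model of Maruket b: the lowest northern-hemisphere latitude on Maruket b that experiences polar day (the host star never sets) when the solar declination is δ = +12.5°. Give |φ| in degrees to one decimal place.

|φ| = 77.5°

Polar day requires cos H₀ = −tan φ tan δ ≤ −1, i.e. tan φ tan δ ≥ 1.
The boundary is |tan φ| · |tan δ| = 1, so |φ| = 90° − |δ| = 90° − 12.5° = 77.5° in the northern hemisphere.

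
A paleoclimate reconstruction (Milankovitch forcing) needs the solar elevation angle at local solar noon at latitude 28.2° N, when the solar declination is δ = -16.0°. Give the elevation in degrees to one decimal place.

45.8°

At local noon the hour angle is zero, so the zenith angle equals |ϕ − δ| = |+28.2° − (-16.000°)| = 44.200°.
Elevation = 90° − 44.200° = 45.8°.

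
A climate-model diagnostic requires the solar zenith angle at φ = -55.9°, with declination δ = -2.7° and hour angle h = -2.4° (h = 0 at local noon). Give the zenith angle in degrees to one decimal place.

cos θ_z = sin φ sin δ + cos φ cos δ cos h = 0.039007 + 0.559525 = 0.598532.
θ_z = arccos(0.598532) = 53.2°.

θ_z = 53.2°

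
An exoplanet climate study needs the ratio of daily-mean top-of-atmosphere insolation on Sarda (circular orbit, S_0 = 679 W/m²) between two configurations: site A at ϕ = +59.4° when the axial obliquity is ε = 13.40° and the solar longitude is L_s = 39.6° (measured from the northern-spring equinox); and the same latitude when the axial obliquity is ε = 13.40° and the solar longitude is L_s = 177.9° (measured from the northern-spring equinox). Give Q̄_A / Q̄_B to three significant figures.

Q̄_A / Q̄_B ≈ 1.38

— Configuration A (ϕ=+59.4°):
Solar declination: sin δ = sin ε · sin L_s = sin 13.40° × sin 39.6° = 0.14772, so δ = +8.495°.
cos h₀ = −tan(+59.4°) tan(+8.495°) = -0.2526, h₀ = 1.8261 rad.
Bracket: h₀ sin ϕ sin δ + cos ϕ cos δ sin h₀ = 1.8261×0.86074×0.14772 + 0.50904×0.98903×0.96758 = 0.232186 + 0.487134 = 0.719320.
Q̄ = (S_0/π) × [bracket] = (679/π) × 0.719320 = 155.47 W/m².
— Configuration B (ϕ=+59.4°):
Solar declination: sin δ = sin ε · sin L_s = sin 13.40° × sin 177.9° = 0.00849, so δ = +0.487°.
cos h₀ = −tan(+59.4°) tan(+0.487°) = -0.0144, h₀ = 1.5852 rad.
Bracket: h₀ sin ϕ sin δ + cos ϕ cos δ sin h₀ = 1.5852×0.86074×0.00849 + 0.50904×0.99996×0.99990 = 0.011584 + 0.508969 = 0.520553.
Q̄ = (S_0/π) × [bracket] = (679/π) × 0.520553 = 112.51 W/m².
Ratio Q̄_A / Q̄_B = 155.47 / 112.51 = 1.382.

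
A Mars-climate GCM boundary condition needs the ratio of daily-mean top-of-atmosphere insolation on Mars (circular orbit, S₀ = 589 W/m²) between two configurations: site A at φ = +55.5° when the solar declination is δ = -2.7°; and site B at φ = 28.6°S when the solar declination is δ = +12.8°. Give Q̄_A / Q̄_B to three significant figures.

— Configuration A (φ=+55.5°):
cos H₀ = −tan(+55.5°) tan(-2.700°) = 0.0686, H₀ = 1.5021 rad.
Bracket: H₀ sin φ sin δ + cos φ cos δ sin H₀ = 1.5021×0.82413×-0.04711 + 0.56641×0.99889×0.99764 = -0.058319 + 0.564446 = 0.506127.
Q̄ = (S₀/π) × [bracket] = (589/π) × 0.506127 = 94.891 W/m².
— Configuration B (φ=-28.6°):
cos H₀ = −tan(-28.6°) tan(+12.800°) = 0.1239, H₀ = 1.4466 rad.
Bracket: H₀ sin φ sin δ + cos φ cos δ sin H₀ = 1.4466×-0.47869×0.22155 + 0.87798×0.97515×0.99230 = -0.153417 + 0.849570 = 0.696153.
Q̄ = (S₀/π) × [bracket] = (589/π) × 0.696153 = 130.52 W/m².
Ratio Q̄_A / Q̄_B = 94.891 / 130.52 = 0.7270.

Q̄_A / Q̄_B ≈ 0.727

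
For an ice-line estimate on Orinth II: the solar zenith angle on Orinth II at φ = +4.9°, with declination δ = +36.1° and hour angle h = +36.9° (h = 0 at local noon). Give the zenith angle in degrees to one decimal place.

θ_z = 46.0°

cos θ_z = sin φ sin δ + cos φ cos δ cos h = 0.050327 + 0.643776 = 0.694103.
θ_z = arccos(0.694103) = 46.0°.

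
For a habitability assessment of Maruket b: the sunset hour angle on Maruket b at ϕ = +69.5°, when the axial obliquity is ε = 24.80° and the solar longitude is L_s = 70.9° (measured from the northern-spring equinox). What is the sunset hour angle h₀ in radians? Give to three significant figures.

h₀ = 3.14 rad

Solar declination: sin δ = sin ε · sin L_s = sin 24.80° × sin 70.9° = 0.39636, so δ = +23.351°.
Sunrise equation: cos h₀ = −tan ϕ · tan δ = -1.1547 ≤ −1, so the host star never sets (polar day) and h₀ = π.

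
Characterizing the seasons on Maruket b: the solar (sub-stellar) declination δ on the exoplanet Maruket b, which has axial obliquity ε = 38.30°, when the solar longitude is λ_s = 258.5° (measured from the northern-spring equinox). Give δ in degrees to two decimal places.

δ = -37.40°

sin δ = sin ε · sin λ_s = sin 38.30° × sin 258.5° = -0.607337.
δ = arcsin(-0.607337) = -37.40°.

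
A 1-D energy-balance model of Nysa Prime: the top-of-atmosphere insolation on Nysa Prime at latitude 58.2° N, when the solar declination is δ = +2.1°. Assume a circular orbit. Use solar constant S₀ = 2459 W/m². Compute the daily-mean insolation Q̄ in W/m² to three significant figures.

cos H₀ = −tan(+58.2°) tan(+2.100°) = -0.0591, H₀ = 1.6300 rad.
Bracket: H₀ sin φ sin δ + cos φ cos δ sin H₀ = 1.6300×0.84989×0.03664 + 0.52696×0.99933×0.99825 = 0.050758 + 0.525685 = 0.576443.
Q̄ = (S₀/π) × [bracket] = (2459/π) × 0.576443 = 451.2 W/m².

Q̄ ≈ 451 W/m²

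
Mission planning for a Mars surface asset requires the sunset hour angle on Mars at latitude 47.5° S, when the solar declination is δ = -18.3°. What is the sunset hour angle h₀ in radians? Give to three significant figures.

cos h₀ = −tan ϕ · tan δ = −tan(-47.5°) × tan(-18.300°) = -0.3609, so h₀ = 1.9400 rad = 111.16°.

h₀ = 1.94 rad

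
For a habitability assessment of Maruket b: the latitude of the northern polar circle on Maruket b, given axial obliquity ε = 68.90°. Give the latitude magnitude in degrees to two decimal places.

21.10°

The polar circle is the lowest latitude that experiences at least one full rotation of continuous daylight at the northern-summer solstice; it lies at |ϕ| = 90° − ε = 90° − 68.90° = 21.10°.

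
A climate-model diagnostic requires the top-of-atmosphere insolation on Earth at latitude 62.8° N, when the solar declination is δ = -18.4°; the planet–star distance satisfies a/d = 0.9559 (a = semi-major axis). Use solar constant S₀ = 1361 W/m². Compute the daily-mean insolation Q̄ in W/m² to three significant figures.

cos H₀ = −tan(+62.8°) tan(-18.400°) = 0.6473, H₀ = 0.8668 rad.
Bracket: H₀ sin φ sin δ + cos φ cos δ sin H₀ = 0.8668×0.88942×-0.31565 + 0.45710×0.94888×0.76225 = -0.243350 + 0.330613 = 0.087263.
Inverse-square distance factor (a/d)² = 0.9559² = 0.913745.
Q̄ = (S₀/π) × 0.913745 × [bracket] = (1361/π) × 0.913745 × 0.087263 = 34.54 W/m².

Q̄ ≈ 34.5 W/m²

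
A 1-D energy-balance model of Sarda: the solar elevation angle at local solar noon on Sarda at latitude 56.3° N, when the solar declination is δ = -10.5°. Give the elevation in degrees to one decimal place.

23.2°

At local noon the hour angle is zero, so the zenith angle equals |ϕ − δ| = |+56.3° − (-10.500°)| = 66.800°.
Elevation = 90° − 66.800° = 23.2°.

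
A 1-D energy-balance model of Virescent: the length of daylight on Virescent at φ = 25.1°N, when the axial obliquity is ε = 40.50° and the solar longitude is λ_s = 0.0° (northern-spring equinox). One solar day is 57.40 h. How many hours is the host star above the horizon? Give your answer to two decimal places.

Solar declination: sin δ = sin ε · sin λ_s = sin 40.50° × sin 0.0° = 0.00000, so δ = +0.000°.
cos H₀ = −tan φ · tan δ = −tan(+25.1°) × tan(+0.000°) = -0.0000, so H₀ = 1.5708 rad = 90.00°.
Daylight = 2H₀/(2π) × 57.40 h = (1.5708/π) × 57.40 = 28.70 h.

28.70 h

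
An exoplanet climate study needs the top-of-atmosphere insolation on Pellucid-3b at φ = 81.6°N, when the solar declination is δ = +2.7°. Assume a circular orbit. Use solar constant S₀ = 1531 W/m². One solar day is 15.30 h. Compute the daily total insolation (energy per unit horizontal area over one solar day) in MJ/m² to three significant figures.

6.08 MJ/m²

cos H₀ = −tan(+81.6°) tan(+2.700°) = -0.3194, H₀ = 1.8958 rad.
Bracket: H₀ sin φ sin δ + cos φ cos δ sin H₀ = 1.8958×0.98927×0.04711 + 0.14608×0.99889×0.94763 = 0.088353 + 0.138276 = 0.226629.
Q̄ = (S₀/π) × [bracket] = (1531/π) × 0.226629 = 110.44 W/m².
Daily total = Q̄ × 15.30 h × 3600 s/h = 110.44 × 15.30 × 3600 / 10⁶ = 6.083 MJ/m².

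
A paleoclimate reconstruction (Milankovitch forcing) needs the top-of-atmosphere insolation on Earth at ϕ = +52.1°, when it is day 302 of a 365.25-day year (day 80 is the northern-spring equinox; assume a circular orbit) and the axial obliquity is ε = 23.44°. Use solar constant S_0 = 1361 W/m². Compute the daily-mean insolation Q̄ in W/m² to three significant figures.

Q̄ ≈ 138 W/m²

Solar longitude: L_s = 360° × (302 − 80)/365.25 = 218.809°.
sin δ = sin 23.44° × sin 218.809° = -0.24930, so δ = -14.436°.
cos h₀ = −tan(+52.1°) tan(-14.436°) = 0.3307, h₀ = 1.2338 rad.
Bracket: h₀ sin ϕ sin δ + cos ϕ cos δ sin h₀ = 1.2338×0.78908×-0.24930 + 0.61429×0.96843×0.94374 = -0.242710 + 0.561428 = 0.318718.
Q̄ = (S_0/π) × [bracket] = (1361/π) × 0.318718 = 138.1 W/m².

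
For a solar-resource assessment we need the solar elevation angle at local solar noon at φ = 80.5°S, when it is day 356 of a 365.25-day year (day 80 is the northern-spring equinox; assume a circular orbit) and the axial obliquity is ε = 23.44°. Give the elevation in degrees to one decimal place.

Solar longitude: λ_s = 360° × (356 − 80)/365.25 = 272.033°.
sin δ = sin 23.44° × sin 272.033° = -0.39754, so δ = -23.424°.
At local noon the hour angle is zero, so the zenith angle equals |φ − δ| = |-80.5° − (-23.424°)| = 57.076°.
Elevation = 90° − 57.076° = 32.9°.

32.9°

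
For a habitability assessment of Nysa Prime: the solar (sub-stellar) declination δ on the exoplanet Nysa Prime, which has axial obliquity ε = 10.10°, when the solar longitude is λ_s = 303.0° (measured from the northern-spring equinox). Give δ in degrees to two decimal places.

sin δ = sin ε · sin λ_s = sin 10.10° × sin 303.0° = -0.147075.
δ = arcsin(-0.147075) = -8.46°.

δ = -8.46°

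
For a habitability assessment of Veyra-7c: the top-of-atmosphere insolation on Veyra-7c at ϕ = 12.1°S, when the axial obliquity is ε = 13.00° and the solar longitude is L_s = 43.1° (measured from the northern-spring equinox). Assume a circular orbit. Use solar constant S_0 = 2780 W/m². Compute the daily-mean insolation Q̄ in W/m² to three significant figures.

Q̄ ≈ 811 W/m²

Solar declination: sin δ = sin ε · sin L_s = sin 13.00° × sin 43.1° = 0.15370, so δ = +8.842°.
cos h₀ = −tan(-12.1°) tan(+8.842°) = 0.0333, h₀ = 1.5374 rad.
Bracket: h₀ sin ϕ sin δ + cos ϕ cos δ sin h₀ = 1.5374×-0.20962×0.15370 + 0.97778×0.98812×0.99944 = -0.049533 + 0.965623 = 0.916090.
Q̄ = (S_0/π) × [bracket] = (2780/π) × 0.916090 = 810.6 W/m².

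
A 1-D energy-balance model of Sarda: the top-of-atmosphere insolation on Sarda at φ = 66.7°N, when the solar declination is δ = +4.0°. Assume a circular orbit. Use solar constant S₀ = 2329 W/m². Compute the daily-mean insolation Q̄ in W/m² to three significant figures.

Q̄ ≈ 371 W/m²

cos H₀ = −tan(+66.7°) tan(+4.000°) = -0.1624, H₀ = 1.7339 rad.
Bracket: H₀ sin φ sin δ + cos φ cos δ sin H₀ = 1.7339×0.91845×0.06976 + 0.39555×0.99756×0.98673 = 0.111093 + 0.389349 = 0.500442.
Q̄ = (S₀/π) × [bracket] = (2329/π) × 0.500442 = 371.0 W/m².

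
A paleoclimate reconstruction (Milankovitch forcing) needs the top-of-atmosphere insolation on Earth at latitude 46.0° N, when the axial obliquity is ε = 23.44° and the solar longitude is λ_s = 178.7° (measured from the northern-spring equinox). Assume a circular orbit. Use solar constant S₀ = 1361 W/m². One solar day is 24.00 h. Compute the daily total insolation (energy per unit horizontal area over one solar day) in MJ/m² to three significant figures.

Solar declination: sin δ = sin ε · sin λ_s = sin 23.44° × sin 178.7° = 0.00902, so δ = +0.517°.
cos H₀ = −tan(+46.0°) tan(+0.517°) = -0.0093, H₀ = 1.5801 rad.
Bracket: H₀ sin φ sin δ + cos φ cos δ sin H₀ = 1.5801×0.71934×0.00902 + 0.69466×0.99996×0.99996 = 0.010252 + 0.694604 = 0.704856.
Q̄ = (S₀/π) × [bracket] = (1361/π) × 0.704856 = 305.36 W/m².
Daily total = Q̄ × 24.00 h × 3600 s/h = 305.36 × 24.00 × 3600 / 10⁶ = 26.38 MJ/m².

26.4 MJ/m²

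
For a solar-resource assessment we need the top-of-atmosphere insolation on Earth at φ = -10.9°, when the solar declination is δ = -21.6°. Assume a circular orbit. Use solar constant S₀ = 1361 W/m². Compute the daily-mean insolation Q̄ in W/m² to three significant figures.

Q̄ ≈ 444 W/m²

cos H₀ = −tan(-10.9°) tan(-21.600°) = -0.0762, H₀ = 1.6471 rad.
Bracket: H₀ sin φ sin δ + cos φ cos δ sin H₀ = 1.6471×-0.18910×-0.36812 + 0.98196×0.92978×0.99709 = 0.114657 + 0.910350 = 1.025007.
Q̄ = (S₀/π) × [bracket] = (1361/π) × 1.025007 = 444.1 W/m².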